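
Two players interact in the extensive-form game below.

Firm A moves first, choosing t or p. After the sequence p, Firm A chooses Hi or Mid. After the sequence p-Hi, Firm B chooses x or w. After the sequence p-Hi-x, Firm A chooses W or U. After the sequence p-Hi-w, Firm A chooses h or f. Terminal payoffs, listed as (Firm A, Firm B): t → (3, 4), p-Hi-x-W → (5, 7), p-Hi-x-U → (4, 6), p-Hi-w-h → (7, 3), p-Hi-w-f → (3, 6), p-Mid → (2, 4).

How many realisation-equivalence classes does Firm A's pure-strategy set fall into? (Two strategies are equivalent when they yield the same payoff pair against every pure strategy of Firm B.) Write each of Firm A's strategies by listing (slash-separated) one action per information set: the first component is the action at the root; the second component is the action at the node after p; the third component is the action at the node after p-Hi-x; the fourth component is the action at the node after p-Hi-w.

6

Firm A has 16 pure strategies: t/Hi/W/h, t/Hi/W/f, t/Hi/U/h, t/Hi/U/f, t/Mid/W/h, t/Mid/W/f, t/Mid/U/h, t/Mid/U/f, p/Hi/W/h, p/Hi/W/f, p/Hi/U/h, p/Hi/U/f, p/Mid/W/h, p/Mid/W/f, p/Mid/U/h, p/Mid/U/f. Columns: x, w.
{t/Hi/W/h, t/Hi/W/f, t/Hi/U/h, t/Hi/U/f, t/Mid/W/h, t/Mid/W/f, t/Mid/U/h, t/Mid/U/f} → row (3,4) (3,4)
{p/Hi/W/h} → row (5,7) (7,3)
{p/Hi/W/f} → row (5,7) (3,6)
{p/Hi/U/h} → row (4,6) (7,3)
{p/Hi/U/f} → row (4,6) (3,6)
{p/Mid/W/h, p/Mid/W/f, p/Mid/U/h, p/Mid/U/f} → row (2,4) (2,4)
That's 6 distinct rows out of 16 strategies.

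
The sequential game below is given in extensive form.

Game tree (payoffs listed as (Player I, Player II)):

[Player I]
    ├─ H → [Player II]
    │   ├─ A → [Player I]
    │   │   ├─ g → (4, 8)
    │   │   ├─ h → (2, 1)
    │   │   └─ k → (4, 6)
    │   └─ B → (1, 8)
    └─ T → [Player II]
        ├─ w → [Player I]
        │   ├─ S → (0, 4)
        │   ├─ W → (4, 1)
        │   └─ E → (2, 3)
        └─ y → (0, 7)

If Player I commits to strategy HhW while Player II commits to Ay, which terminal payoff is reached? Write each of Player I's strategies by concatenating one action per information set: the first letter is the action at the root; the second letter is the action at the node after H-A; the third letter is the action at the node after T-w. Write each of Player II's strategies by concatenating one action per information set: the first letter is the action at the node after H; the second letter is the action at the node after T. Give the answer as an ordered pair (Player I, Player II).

Trace the play path from the root:
  Player I plays H
  Player II plays A at [H]
  Player I plays h at [H-A]
→ terminal payoff (2, 1).
(Player I's choice at the node after T-w is never reached on this path, so it doesn't affect the outcome.)

(2, 1)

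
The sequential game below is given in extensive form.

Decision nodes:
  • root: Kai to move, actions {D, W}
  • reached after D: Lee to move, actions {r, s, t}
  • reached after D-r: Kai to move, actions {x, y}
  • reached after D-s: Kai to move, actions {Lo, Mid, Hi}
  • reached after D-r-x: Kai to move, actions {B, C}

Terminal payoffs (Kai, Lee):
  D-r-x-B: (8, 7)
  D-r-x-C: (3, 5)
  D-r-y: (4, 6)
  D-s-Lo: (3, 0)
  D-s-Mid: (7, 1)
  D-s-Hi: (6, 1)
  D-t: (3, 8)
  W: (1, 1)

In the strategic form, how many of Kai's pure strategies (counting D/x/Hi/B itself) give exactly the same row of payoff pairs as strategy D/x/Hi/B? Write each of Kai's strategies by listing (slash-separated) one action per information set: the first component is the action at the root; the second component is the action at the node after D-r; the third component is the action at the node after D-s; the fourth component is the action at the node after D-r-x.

1

Row for D/x/Hi/B (columns r, s, t): (8,7) (6,1) (3,8).
Every one of Kai's information sets is on the play path for some reply by Lee when Kai follows D/x/Hi/B.
Changing the action at any of them therefore changes at least one column, so only D/x/Hi/B itself gives this row.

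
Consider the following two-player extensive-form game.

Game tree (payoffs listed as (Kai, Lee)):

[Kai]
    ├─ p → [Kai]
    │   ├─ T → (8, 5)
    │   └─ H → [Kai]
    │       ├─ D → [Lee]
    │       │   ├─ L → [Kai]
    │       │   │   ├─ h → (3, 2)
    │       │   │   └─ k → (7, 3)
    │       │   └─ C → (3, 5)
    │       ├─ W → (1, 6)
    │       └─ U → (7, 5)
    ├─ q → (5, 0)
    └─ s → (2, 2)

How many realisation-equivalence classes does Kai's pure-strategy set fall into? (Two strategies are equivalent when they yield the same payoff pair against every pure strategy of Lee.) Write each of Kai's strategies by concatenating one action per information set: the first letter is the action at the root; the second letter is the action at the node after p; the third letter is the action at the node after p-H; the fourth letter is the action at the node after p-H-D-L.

7

Kai has 36 pure strategies: pTDh, pTDk, pTWh, pTWk, pTUh, pTUk, pHDh, pHDk, pHWh, pHWk, pHUh, pHUk, qTDh, qTDk, qTWh, qTWk, qTUh, qTUk, qHDh, qHDk, qHWh, qHWk, qHUh, qHUk, sTDh, sTDk, sTWh, sTWk, sTUh, sTUk, sHDh, sHDk, sHWh, sHWk, sHUh, sHUk. Columns: L, C.
{pTDh, pTDk, pTWh, pTWk, pTUh, pTUk} → row (8,5) (8,5)
{pHDh} → row (3,2) (3,5)
{pHDk} → row (7,3) (3,5)
{pHWh, pHWk} → row (1,6) (1,6)
{pHUh, pHUk} → row (7,5) (7,5)
{qTDh, qTDk, qTWh, qTWk, qTUh, qTUk, qHDh, qHDk, qHWh, qHWk, qHUh, qHUk} → row (5,0) (5,0)
{sTDh, sTDk, sTWh, sTWk, sTUh, sTUk, sHDh, sHDk, sHWh, sHWk, sHUh, sHUk} → row (2,2) (2,2)
That's 7 distinct rows out of 36 strategies.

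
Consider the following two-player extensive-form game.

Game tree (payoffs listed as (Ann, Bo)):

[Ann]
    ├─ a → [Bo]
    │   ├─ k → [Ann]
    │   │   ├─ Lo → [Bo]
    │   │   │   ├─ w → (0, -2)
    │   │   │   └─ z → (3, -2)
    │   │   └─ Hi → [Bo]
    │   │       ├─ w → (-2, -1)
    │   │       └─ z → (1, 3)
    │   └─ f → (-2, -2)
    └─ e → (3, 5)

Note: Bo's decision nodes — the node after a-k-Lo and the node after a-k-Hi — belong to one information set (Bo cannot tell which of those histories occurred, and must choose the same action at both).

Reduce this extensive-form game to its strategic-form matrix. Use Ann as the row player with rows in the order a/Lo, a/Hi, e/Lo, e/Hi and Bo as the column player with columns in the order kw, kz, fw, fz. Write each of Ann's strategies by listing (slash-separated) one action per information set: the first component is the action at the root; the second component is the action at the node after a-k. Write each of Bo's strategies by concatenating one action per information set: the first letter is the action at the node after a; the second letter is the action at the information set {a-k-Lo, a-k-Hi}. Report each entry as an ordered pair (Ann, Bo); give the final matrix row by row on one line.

Row a/Lo: kw→(0,-2), kz→(3,-2), fw→(-2,-2), fz→(-2,-2)
Row a/Hi: kw→(-2,-1), kz→(1,3), fw→(-2,-2), fz→(-2,-2)
Row e/Lo: kw→(3,5), kz→(3,5), fw→(3,5), fz→(3,5)
Row e/Hi: kw→(3,5), kz→(3,5), fw→(3,5), fz→(3,5)

a/Lo: (0,-2) (3,-2) (-2,-2) (-2,-2) | a/Hi: (-2,-1) (1,3) (-2,-2) (-2,-2) | e/Lo: (3,5) (3,5) (3,5) (3,5) | e/Hi: (3,5) (3,5) (3,5) (3,5)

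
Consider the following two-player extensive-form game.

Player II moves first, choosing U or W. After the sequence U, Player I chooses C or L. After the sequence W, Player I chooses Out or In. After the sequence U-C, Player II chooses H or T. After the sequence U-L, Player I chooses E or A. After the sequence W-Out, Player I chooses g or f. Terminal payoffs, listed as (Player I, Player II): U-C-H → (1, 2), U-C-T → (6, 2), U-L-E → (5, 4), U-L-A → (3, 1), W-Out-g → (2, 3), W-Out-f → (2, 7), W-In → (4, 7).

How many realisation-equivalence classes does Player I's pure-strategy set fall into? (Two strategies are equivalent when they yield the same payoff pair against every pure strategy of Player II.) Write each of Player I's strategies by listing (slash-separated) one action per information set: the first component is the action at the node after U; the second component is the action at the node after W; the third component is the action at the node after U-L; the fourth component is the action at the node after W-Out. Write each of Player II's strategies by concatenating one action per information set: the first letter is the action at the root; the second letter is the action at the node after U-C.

9

Player I has 16 pure strategies: C/Out/E/g, C/Out/E/f, C/Out/A/g, C/Out/A/f, C/In/E/g, C/In/E/f, C/In/A/g, C/In/A/f, L/Out/E/g, L/Out/E/f, L/Out/A/g, L/Out/A/f, L/In/E/g, L/In/E/f, L/In/A/g, L/In/A/f. Columns: UH, UT, WH, WT.
{C/Out/E/g, C/Out/A/g} → row (1,2) (6,2) (2,3) (2,3)
{C/Out/E/f, C/Out/A/f} → row (1,2) (6,2) (2,7) (2,7)
{C/In/E/g, C/In/E/f, C/In/A/g, C/In/A/f} → row (1,2) (6,2) (4,7) (4,7)
{L/Out/E/g} → row (5,4) (5,4) (2,3) (2,3)
{L/Out/E/f} → row (5,4) (5,4) (2,7) (2,7)
{L/Out/A/g} → row (3,1) (3,1) (2,3) (2,3)
{L/Out/A/f} → row (3,1) (3,1) (2,7) (2,7)
{L/In/E/g, L/In/E/f} → row (5,4) (5,4) (4,7) (4,7)
{L/In/A/g, L/In/A/f} → row (3,1) (3,1) (4,7) (4,7)
That's 9 distinct rows out of 16 strategies.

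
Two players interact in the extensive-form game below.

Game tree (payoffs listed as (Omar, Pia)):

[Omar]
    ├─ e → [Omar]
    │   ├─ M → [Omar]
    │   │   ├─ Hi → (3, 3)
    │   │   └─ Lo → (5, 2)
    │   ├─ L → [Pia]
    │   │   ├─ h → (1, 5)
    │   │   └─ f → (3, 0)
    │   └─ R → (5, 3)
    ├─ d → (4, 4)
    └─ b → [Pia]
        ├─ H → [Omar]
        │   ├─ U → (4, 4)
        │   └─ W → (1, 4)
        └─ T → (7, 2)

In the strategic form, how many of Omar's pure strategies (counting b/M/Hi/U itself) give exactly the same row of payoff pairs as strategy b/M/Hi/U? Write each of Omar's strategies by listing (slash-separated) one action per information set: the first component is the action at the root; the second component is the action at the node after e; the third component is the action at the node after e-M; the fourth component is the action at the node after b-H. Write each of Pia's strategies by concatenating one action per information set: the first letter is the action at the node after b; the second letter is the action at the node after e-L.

Row for b/M/Hi/U (columns Hh, Hf, Th, Tf): (4,4) (4,4) (7,2) (7,2).
Under b/M/Hi/U, Omar's choice at the node after e and at the node after e-M can never be reached regardless of what Pia does, so varying those choices leaves every outcome unchanged.
Holding the reachable choices fixed and varying the unreachable ones freely already gives 3 × 2 = 6 equivalent strategies.
No other strategy reproduces this row, so those 6 are the full class: b/M/Hi/U, b/M/Lo/U, b/L/Hi/U, b/L/Lo/U, b/R/Hi/U, b/R/Lo/U.

6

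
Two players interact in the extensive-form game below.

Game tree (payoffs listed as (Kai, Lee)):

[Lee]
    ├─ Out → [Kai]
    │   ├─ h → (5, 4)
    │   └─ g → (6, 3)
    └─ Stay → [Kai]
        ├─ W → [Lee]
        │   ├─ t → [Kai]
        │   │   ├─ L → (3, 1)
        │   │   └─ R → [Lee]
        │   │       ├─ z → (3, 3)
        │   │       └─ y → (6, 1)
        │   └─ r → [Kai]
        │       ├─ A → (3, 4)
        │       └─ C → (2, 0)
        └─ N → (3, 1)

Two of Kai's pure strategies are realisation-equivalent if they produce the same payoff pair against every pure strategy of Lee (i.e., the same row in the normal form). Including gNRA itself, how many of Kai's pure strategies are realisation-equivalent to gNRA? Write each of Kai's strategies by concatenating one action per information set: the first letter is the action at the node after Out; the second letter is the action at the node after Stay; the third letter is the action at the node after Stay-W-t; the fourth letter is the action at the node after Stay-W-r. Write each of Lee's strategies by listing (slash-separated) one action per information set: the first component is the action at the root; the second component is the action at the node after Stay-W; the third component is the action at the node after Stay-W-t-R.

Row for gNRA (columns Out/t/z, Out/t/y, Out/r/z, Out/r/y, Stay/t/z, Stay/t/y, Stay/r/z, Stay/r/y): (6,3) (6,3) (6,3) (6,3) (3,1) (3,1) (3,1) (3,1).
Under gNRA, Kai's choice at the node after Stay-W-t and at the node after Stay-W-r can never be reached regardless of what Lee does, so varying those choices leaves every outcome unchanged.
Holding the reachable choices fixed and varying the unreachable ones freely already gives 2 × 2 = 4 equivalent strategies.
No other strategy reproduces this row, so those 4 are the full class: gNLA, gNLC, gNRA, gNRC.

4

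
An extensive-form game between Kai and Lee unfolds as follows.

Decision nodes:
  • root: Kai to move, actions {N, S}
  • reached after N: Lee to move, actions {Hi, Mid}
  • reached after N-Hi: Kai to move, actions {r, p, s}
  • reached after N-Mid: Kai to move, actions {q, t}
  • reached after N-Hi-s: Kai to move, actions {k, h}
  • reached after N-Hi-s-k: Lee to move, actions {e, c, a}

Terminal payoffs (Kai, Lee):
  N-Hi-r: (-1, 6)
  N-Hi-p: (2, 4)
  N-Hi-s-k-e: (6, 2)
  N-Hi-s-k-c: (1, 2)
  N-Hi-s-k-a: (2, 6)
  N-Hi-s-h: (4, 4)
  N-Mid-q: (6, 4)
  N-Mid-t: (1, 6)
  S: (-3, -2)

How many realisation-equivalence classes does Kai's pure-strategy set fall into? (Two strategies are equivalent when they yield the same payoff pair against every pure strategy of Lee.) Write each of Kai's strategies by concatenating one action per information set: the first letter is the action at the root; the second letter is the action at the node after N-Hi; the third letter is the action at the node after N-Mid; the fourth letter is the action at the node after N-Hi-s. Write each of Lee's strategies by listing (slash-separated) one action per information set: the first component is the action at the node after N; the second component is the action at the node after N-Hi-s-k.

Kai has 24 pure strategies: Nrqk, Nrqh, Nrtk, Nrth, Npqk, Npqh, Nptk, Npth, Nsqk, Nsqh, Nstk, Nsth, Srqk, Srqh, Srtk, Srth, Spqk, Spqh, Sptk, Spth, Ssqk, Ssqh, Sstk, Ssth. Columns: Hi/e, Hi/c, Hi/a, Mid/e, Mid/c, Mid/a.
{Nrqk, Nrqh} → row (-1,6) (-1,6) (-1,6) (6,4) (6,4) (6,4)
{Nrtk, Nrth} → row (-1,6) (-1,6) (-1,6) (1,6) (1,6) (1,6)
{Npqk, Npqh} → row (2,4) (2,4) (2,4) (6,4) (6,4) (6,4)
{Nptk, Npth} → row (2,4) (2,4) (2,4) (1,6) (1,6) (1,6)
{Nsqk} → row (6,2) (1,2) (2,6) (6,4) (6,4) (6,4)
{Nsqh} → row (4,4) (4,4) (4,4) (6,4) (6,4) (6,4)
{Nstk} → row (6,2) (1,2) (2,6) (1,6) (1,6) (1,6)
{Nsth} → row (4,4) (4,4) (4,4) (1,6) (1,6) (1,6)
{Srqk, Srqh, Srtk, Srth, Spqk, Spqh, Sptk, Spth, Ssqk, Ssqh, Sstk, Ssth} → row (-3,-2) (-3,-2) (-3,-2) (-3,-2) (-3,-2) (-3,-2)
That's 9 distinct rows out of 24 strategies.

9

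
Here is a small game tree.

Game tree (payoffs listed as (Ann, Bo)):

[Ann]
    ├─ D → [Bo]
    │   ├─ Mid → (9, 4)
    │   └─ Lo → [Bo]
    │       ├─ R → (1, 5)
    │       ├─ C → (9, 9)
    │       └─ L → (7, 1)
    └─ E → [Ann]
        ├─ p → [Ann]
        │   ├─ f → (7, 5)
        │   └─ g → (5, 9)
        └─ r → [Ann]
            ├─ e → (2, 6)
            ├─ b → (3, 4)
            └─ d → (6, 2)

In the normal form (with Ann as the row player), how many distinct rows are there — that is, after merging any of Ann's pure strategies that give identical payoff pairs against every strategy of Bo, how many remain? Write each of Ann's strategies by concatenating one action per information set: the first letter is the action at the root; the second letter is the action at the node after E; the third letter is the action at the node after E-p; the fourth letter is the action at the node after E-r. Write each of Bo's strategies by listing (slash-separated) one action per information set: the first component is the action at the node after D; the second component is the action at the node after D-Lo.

Ann has 24 pure strategies: Dpfe, Dpfb, Dpfd, Dpge, Dpgb, Dpgd, Drfe, Drfb, Drfd, Drge, Drgb, Drgd, Epfe, Epfb, Epfd, Epge, Epgb, Epgd, Erfe, Erfb, Erfd, Erge, Ergb, Ergd. Columns: Mid/R, Mid/C, Mid/L, Lo/R, Lo/C, Lo/L.
{Dpfe, Dpfb, Dpfd, Dpge, Dpgb, Dpgd, Drfe, Drfb, Drfd, Drge, Drgb, Drgd} → row (9,4) (9,4) (9,4) (1,5) (9,9) (7,1)
{Epfe, Epfb, Epfd} → row (7,5) (7,5) (7,5) (7,5) (7,5) (7,5)
{Epge, Epgb, Epgd} → row (5,9) (5,9) (5,9) (5,9) (5,9) (5,9)
{Erfe, Erge} → row (2,6) (2,6) (2,6) (2,6) (2,6) (2,6)
{Erfb, Ergb} → row (3,4) (3,4) (3,4) (3,4) (3,4) (3,4)
{Erfd, Ergd} → row (6,2) (6,2) (6,2) (6,2) (6,2) (6,2)
That's 6 distinct rows out of 24 strategies.

6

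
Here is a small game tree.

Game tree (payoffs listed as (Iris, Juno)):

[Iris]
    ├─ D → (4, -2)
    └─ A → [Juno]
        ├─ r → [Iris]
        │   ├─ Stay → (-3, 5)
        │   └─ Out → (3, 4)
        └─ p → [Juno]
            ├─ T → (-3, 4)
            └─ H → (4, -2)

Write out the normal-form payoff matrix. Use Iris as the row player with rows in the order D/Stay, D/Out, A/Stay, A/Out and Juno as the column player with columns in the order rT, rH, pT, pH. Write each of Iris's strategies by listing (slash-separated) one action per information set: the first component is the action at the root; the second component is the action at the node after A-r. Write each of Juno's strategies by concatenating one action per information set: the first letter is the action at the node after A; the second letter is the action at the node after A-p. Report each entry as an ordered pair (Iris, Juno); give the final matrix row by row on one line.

D/Stay: (4,-2) (4,-2) (4,-2) (4,-2) | D/Out: (4,-2) (4,-2) (4,-2) (4,-2) | A/Stay: (-3,5) (-3,5) (-3,4) (4,-2) | A/Out: (3,4) (3,4) (-3,4) (4,-2)

             rT       rH       pT       pH
D/Stay   (4,-2)   (4,-2)   (4,-2)   (4,-2)
 D/Out   (4,-2)   (4,-2)   (4,-2)   (4,-2)
A/Stay   (-3,5)   (-3,5)   (-3,4)   (4,-2)
 A/Out    (3,4)    (3,4)   (-3,4)   (4,-2)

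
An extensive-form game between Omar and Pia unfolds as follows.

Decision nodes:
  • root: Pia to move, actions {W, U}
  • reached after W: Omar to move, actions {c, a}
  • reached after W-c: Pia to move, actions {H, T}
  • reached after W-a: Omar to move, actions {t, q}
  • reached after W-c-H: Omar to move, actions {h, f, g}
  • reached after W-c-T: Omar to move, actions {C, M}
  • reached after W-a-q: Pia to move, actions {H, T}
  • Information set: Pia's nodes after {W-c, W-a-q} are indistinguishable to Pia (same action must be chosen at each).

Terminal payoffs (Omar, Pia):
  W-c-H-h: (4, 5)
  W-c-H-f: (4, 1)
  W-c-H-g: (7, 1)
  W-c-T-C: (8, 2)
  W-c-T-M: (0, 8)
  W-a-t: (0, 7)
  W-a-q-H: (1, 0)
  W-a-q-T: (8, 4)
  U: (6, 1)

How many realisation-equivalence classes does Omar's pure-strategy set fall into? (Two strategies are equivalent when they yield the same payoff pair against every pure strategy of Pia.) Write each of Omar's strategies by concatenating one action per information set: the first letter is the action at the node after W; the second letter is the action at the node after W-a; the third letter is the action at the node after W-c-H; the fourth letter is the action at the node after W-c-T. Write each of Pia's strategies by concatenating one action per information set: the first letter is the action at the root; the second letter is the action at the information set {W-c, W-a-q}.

Omar has 24 pure strategies: cthC, cthM, ctfC, ctfM, ctgC, ctgM, cqhC, cqhM, cqfC, cqfM, cqgC, cqgM, athC, athM, atfC, atfM, atgC, atgM, aqhC, aqhM, aqfC, aqfM, aqgC, aqgM. Columns: WH, WT, UH, UT.
{cthC, cqhC} → row (4,5) (8,2) (6,1) (6,1)
{cthM, cqhM} → row (4,5) (0,8) (6,1) (6,1)
{ctfC, cqfC} → row (4,1) (8,2) (6,1) (6,1)
{ctfM, cqfM} → row (4,1) (0,8) (6,1) (6,1)
{ctgC, cqgC} → row (7,1) (8,2) (6,1) (6,1)
{ctgM, cqgM} → row (7,1) (0,8) (6,1) (6,1)
{athC, athM, atfC, atfM, atgC, atgM} → row (0,7) (0,7) (6,1) (6,1)
{aqhC, aqhM, aqfC, aqfM, aqgC, aqgM} → row (1,0) (8,4) (6,1) (6,1)
That's 8 distinct rows out of 24 strategies.

8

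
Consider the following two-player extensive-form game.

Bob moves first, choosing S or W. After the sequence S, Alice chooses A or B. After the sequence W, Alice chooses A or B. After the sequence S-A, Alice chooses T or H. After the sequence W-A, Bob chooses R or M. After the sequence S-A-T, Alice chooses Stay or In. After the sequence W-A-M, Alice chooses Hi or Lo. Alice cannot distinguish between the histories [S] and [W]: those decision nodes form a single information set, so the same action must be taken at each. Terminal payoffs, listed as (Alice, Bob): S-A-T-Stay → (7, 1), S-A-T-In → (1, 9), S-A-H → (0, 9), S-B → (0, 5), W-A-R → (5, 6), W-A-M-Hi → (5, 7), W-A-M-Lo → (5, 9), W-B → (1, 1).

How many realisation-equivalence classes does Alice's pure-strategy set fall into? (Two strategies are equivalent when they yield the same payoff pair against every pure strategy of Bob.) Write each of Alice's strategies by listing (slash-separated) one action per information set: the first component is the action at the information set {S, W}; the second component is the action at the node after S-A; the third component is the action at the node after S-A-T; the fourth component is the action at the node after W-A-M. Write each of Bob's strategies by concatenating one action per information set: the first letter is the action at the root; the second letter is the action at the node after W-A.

Alice has 16 pure strategies: A/T/Stay/Hi, A/T/Stay/Lo, A/T/In/Hi, A/T/In/Lo, A/H/Stay/Hi, A/H/Stay/Lo, A/H/In/Hi, A/H/In/Lo, B/T/Stay/Hi, B/T/Stay/Lo, B/T/In/Hi, B/T/In/Lo, B/H/Stay/Hi, B/H/Stay/Lo, B/H/In/Hi, B/H/In/Lo. Columns: SR, SM, WR, WM.
{A/T/Stay/Hi} → row (7,1) (7,1) (5,6) (5,7)
{A/T/Stay/Lo} → row (7,1) (7,1) (5,6) (5,9)
{A/T/In/Hi} → row (1,9) (1,9) (5,6) (5,7)
{A/T/In/Lo} → row (1,9) (1,9) (5,6) (5,9)
{A/H/Stay/Hi, A/H/In/Hi} → row (0,9) (0,9) (5,6) (5,7)
{A/H/Stay/Lo, A/H/In/Lo} → row (0,9) (0,9) (5,6) (5,9)
{B/T/Stay/Hi, B/T/Stay/Lo, B/T/In/Hi, B/T/In/Lo, B/H/Stay/Hi, B/H/Stay/Lo, B/H/In/Hi, B/H/In/Lo} → row (0,5) (0,5) (1,1) (1,1)
That's 7 distinct rows out of 16 strategies.

7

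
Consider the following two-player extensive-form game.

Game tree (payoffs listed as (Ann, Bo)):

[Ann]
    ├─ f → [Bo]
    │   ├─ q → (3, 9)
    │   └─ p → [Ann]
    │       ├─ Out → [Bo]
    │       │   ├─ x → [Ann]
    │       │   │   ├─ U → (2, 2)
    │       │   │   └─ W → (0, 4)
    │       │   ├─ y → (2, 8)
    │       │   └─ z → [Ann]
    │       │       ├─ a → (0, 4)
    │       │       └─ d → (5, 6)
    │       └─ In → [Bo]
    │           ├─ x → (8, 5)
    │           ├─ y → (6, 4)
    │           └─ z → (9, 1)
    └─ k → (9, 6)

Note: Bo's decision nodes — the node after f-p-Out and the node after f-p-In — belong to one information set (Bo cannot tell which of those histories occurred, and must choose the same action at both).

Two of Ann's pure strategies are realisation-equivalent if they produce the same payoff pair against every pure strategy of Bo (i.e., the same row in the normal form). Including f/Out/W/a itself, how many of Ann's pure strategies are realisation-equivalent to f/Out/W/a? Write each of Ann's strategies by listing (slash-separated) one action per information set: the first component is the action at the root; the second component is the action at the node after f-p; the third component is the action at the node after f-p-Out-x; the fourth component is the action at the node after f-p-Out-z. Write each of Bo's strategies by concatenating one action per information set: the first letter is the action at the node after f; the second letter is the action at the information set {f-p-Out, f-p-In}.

1

Row for f/Out/W/a (columns qx, qy, qz, px, py, pz): (3,9) (3,9) (3,9) (0,4) (2,8) (0,4).
Every one of Ann's information sets is on the play path for some reply by Bo when Ann follows f/Out/W/a.
Changing the action at any of them therefore changes at least one column, so only f/Out/W/a itself gives this row.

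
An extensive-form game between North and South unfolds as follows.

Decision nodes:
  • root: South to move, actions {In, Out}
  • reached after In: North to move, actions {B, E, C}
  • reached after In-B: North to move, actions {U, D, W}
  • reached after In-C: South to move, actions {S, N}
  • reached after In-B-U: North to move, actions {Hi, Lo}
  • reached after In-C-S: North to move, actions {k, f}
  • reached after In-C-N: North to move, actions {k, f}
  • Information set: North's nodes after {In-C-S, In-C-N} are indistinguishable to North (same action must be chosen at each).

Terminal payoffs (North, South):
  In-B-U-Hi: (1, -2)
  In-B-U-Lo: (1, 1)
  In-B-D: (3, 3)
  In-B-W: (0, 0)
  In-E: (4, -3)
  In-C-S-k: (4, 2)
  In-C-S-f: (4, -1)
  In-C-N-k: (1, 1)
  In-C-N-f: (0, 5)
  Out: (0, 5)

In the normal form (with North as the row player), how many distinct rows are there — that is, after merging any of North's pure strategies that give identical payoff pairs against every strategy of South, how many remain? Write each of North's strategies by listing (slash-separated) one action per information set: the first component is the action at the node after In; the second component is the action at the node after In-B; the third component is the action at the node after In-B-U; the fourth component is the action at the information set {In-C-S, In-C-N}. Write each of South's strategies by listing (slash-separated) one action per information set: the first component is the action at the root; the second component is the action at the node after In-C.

7

North has 36 pure strategies: B/U/Hi/k, B/U/Hi/f, B/U/Lo/k, B/U/Lo/f, B/D/Hi/k, B/D/Hi/f, B/D/Lo/k, B/D/Lo/f, B/W/Hi/k, B/W/Hi/f, B/W/Lo/k, B/W/Lo/f, E/U/Hi/k, E/U/Hi/f, E/U/Lo/k, E/U/Lo/f, E/D/Hi/k, E/D/Hi/f, E/D/Lo/k, E/D/Lo/f, E/W/Hi/k, E/W/Hi/f, E/W/Lo/k, E/W/Lo/f, C/U/Hi/k, C/U/Hi/f, C/U/Lo/k, C/U/Lo/f, C/D/Hi/k, C/D/Hi/f, C/D/Lo/k, C/D/Lo/f, C/W/Hi/k, C/W/Hi/f, C/W/Lo/k, C/W/Lo/f. Columns: In/S, In/N, Out/S, Out/N.
{B/U/Hi/k, B/U/Hi/f} → row (1,-2) (1,-2) (0,5) (0,5)
{B/U/Lo/k, B/U/Lo/f} → row (1,1) (1,1) (0,5) (0,5)
{B/D/Hi/k, B/D/Hi/f, B/D/Lo/k, B/D/Lo/f} → row (3,3) (3,3) (0,5) (0,5)
{B/W/Hi/k, B/W/Hi/f, B/W/Lo/k, B/W/Lo/f} → row (0,0) (0,0) (0,5) (0,5)
{E/U/Hi/k, E/U/Hi/f, E/U/Lo/k, E/U/Lo/f, E/D/Hi/k, E/D/Hi/f, E/D/Lo/k, E/D/Lo/f, E/W/Hi/k, E/W/Hi/f, E/W/Lo/k, E/W/Lo/f} → row (4,-3) (4,-3) (0,5) (0,5)
{C/U/Hi/k, C/U/Lo/k, C/D/Hi/k, C/D/Lo/k, C/W/Hi/k, C/W/Lo/k} → row (4,2) (1,1) (0,5) (0,5)
{C/U/Hi/f, C/U/Lo/f, C/D/Hi/f, C/D/Lo/f, C/W/Hi/f, C/W/Lo/f} → row (4,-1) (0,5) (0,5) (0,5)
That's 7 distinct rows out of 36 strategies.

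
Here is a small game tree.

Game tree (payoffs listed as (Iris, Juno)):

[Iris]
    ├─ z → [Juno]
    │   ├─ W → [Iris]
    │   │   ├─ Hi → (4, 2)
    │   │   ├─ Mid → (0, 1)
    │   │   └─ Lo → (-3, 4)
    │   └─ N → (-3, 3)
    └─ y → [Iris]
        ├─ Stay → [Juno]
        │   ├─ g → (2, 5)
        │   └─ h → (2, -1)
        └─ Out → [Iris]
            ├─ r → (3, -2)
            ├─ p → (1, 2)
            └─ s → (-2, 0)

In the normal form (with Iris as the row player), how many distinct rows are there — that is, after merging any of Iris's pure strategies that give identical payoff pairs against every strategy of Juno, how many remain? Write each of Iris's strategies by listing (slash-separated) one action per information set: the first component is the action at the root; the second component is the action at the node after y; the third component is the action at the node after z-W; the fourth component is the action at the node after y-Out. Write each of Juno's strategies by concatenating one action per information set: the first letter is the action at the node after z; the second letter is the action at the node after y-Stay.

Iris has 36 pure strategies: z/Stay/Hi/r, z/Stay/Hi/p, z/Stay/Hi/s, z/Stay/Mid/r, z/Stay/Mid/p, z/Stay/Mid/s, z/Stay/Lo/r, z/Stay/Lo/p, z/Stay/Lo/s, z/Out/Hi/r, z/Out/Hi/p, z/Out/Hi/s, z/Out/Mid/r, z/Out/Mid/p, z/Out/Mid/s, z/Out/Lo/r, z/Out/Lo/p, z/Out/Lo/s, y/Stay/Hi/r, y/Stay/Hi/p, y/Stay/Hi/s, y/Stay/Mid/r, y/Stay/Mid/p, y/Stay/Mid/s, y/Stay/Lo/r, y/Stay/Lo/p, y/Stay/Lo/s, y/Out/Hi/r, y/Out/Hi/p, y/Out/Hi/s, y/Out/Mid/r, y/Out/Mid/p, y/Out/Mid/s, y/Out/Lo/r, y/Out/Lo/p, y/Out/Lo/s. Columns: Wg, Wh, Ng, Nh.
{z/Stay/Hi/r, z/Stay/Hi/p, z/Stay/Hi/s, z/Out/Hi/r, z/Out/Hi/p, z/Out/Hi/s} → row (4,2) (4,2) (-3,3) (-3,3)
{z/Stay/Mid/r, z/Stay/Mid/p, z/Stay/Mid/s, z/Out/Mid/r, z/Out/Mid/p, z/Out/Mid/s} → row (0,1) (0,1) (-3,3) (-3,3)
{z/Stay/Lo/r, z/Stay/Lo/p, z/Stay/Lo/s, z/Out/Lo/r, z/Out/Lo/p, z/Out/Lo/s} → row (-3,4) (-3,4) (-3,3) (-3,3)
{y/Stay/Hi/r, y/Stay/Hi/p, y/Stay/Hi/s, y/Stay/Mid/r, y/Stay/Mid/p, y/Stay/Mid/s, y/Stay/Lo/r, y/Stay/Lo/p, y/Stay/Lo/s} → row (2,5) (2,-1) (2,5) (2,-1)
{y/Out/Hi/r, y/Out/Mid/r, y/Out/Lo/r} → row (3,-2) (3,-2) (3,-2) (3,-2)
{y/Out/Hi/p, y/Out/Mid/p, y/Out/Lo/p} → row (1,2) (1,2) (1,2) (1,2)
{y/Out/Hi/s, y/Out/Mid/s, y/Out/Lo/s} → row (-2,0) (-2,0) (-2,0) (-2,0)
That's 7 distinct rows out of 36 strategies.

7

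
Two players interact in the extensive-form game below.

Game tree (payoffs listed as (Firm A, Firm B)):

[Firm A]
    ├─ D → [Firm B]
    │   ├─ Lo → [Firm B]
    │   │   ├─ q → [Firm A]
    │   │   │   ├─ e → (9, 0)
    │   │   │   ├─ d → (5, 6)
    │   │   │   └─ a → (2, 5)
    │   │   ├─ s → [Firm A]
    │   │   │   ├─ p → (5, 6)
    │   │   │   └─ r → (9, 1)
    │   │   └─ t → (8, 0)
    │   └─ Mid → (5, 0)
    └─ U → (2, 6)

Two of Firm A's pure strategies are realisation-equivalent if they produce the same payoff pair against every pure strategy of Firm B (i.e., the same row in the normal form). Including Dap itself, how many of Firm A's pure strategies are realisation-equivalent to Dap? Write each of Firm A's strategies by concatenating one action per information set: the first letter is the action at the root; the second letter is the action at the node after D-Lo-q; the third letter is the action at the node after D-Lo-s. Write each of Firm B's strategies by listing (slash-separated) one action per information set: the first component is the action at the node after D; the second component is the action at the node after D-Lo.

Row for Dap (columns Lo/q, Lo/s, Lo/t, Mid/q, Mid/s, Mid/t): (2,5) (5,6) (8,0) (5,0) (5,0) (5,0).
Every one of Firm A's information sets is on the play path for some reply by Firm B when Firm A follows Dap.
Changing the action at any of them therefore changes at least one column, so only Dap itself gives this row.

1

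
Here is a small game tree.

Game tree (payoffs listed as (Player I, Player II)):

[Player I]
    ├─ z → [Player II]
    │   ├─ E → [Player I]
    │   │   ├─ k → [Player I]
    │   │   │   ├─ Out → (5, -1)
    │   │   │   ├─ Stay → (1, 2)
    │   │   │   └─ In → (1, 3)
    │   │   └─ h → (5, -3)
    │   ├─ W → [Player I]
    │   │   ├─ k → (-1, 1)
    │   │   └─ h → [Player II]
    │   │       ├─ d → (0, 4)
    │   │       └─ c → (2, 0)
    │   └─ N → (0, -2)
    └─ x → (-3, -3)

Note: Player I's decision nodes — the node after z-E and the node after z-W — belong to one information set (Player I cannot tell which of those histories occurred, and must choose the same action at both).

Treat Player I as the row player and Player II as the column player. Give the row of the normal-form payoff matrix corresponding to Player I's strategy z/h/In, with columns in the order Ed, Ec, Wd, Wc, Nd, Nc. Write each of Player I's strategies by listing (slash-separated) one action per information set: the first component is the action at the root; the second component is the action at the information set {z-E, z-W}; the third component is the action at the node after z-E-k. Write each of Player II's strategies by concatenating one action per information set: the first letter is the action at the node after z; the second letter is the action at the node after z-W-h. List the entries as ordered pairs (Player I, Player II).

vs Ed: Player I plays z → Player II plays E at [z] → Player I plays h at [z-E] → (5, -3)
vs Ec: Player I plays z → Player II plays E at [z] → Player I plays h at [z-E] → (5, -3)
vs Wd: Player I plays z → Player II plays W at [z] → Player I plays h at [z-W] → Player II plays d at [z-W-h] → (0, 4)
vs Wc: Player I plays z → Player II plays W at [z] → Player I plays h at [z-W] → Player II plays c at [z-W-h] → (2, 0)
vs Nd: Player I plays z → Player II plays N at [z] → (0, -2)
vs Nc: Player I plays z → Player II plays N at [z] → (0, -2)

(5,-3) (5,-3) (0,4) (2,0) (0,-2) (0,-2)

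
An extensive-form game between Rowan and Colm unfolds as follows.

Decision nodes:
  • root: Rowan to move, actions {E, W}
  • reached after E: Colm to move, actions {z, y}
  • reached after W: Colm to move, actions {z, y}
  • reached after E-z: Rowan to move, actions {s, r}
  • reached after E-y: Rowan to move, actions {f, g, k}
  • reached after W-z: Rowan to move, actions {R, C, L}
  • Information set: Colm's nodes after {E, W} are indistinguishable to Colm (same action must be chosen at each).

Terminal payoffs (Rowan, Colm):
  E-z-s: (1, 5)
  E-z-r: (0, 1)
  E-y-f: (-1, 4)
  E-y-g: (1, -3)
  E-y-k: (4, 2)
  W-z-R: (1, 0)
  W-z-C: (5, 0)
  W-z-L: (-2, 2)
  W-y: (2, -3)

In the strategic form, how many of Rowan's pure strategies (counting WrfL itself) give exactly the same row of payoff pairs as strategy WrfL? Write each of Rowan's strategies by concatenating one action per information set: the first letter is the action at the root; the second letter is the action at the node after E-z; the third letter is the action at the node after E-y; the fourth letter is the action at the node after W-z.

Row for WrfL (columns z, y): (-2,2) (2,-3).
Under WrfL, Rowan's choice at the node after E-z and at the node after E-y can never be reached regardless of what Colm does, so varying those choices leaves every outcome unchanged.
Holding the reachable choices fixed and varying the unreachable ones freely already gives 2 × 3 = 6 equivalent strategies.
No other strategy reproduces this row, so those 6 are the full class: WsfL, WsgL, WskL, WrfL, WrgL, WrkL.

6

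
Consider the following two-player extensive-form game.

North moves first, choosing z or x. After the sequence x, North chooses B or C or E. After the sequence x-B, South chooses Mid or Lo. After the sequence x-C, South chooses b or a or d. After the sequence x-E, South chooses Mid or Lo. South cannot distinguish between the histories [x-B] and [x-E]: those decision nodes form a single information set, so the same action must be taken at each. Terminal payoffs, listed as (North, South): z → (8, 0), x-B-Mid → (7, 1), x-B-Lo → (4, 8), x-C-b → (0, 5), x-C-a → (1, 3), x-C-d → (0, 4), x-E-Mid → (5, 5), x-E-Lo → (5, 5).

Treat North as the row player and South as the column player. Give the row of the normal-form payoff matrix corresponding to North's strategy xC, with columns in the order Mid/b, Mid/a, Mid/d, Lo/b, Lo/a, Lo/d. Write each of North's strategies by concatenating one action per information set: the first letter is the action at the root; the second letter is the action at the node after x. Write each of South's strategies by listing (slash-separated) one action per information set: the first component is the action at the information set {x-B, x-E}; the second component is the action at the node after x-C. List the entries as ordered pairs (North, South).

(0,5) (1,3) (0,4) (0,5) (1,3) (0,4)

vs Mid/b: North plays x → North plays C at [x] → South plays b at [x-C] → (0, 5)
vs Mid/a: North plays x → North plays C at [x] → South plays a at [x-C] → (1, 3)
vs Mid/d: North plays x → North plays C at [x] → South plays d at [x-C] → (0, 4)
vs Lo/b: North plays x → North plays C at [x] → South plays b at [x-C] → (0, 5)
vs Lo/a: North plays x → North plays C at [x] → South plays a at [x-C] → (1, 3)
vs Lo/d: North plays x → North plays C at [x] → South plays d at [x-C] → (0, 4)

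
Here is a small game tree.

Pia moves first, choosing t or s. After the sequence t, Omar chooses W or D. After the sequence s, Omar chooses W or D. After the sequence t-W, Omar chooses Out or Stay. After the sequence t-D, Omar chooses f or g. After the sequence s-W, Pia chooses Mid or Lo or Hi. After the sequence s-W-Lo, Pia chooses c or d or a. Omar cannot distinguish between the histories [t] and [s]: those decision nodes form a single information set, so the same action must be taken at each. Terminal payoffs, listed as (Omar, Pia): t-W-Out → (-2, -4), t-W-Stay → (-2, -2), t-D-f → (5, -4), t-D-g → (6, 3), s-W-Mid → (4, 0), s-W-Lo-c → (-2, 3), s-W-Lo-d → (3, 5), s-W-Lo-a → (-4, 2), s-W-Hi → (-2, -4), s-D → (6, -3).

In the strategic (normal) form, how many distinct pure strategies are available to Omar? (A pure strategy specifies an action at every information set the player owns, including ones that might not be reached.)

Omar owns the information set {t, s} with actions {W, D} — two choices.
Omar owns the node after t-W with actions {Out, Stay} — two choices.
Omar owns the node after t-D with actions {f, g} — two choices.
A pure strategy fixes one action at each information set independently, so the count is the product 2 × 2 × 2 = 8.

8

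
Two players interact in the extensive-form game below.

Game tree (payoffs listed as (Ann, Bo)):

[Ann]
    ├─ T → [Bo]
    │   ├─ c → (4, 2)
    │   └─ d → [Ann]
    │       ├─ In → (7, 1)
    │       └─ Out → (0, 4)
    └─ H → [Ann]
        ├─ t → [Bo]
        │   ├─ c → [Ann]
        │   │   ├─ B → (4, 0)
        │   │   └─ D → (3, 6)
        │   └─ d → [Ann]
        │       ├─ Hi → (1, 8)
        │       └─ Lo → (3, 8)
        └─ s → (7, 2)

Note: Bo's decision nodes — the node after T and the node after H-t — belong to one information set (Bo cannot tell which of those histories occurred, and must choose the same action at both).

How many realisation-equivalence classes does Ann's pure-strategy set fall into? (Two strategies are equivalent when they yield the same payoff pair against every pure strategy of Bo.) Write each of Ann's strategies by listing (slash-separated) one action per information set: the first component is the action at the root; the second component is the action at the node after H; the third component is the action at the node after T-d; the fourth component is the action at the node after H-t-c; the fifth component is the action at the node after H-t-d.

7

Ann has 32 pure strategies: T/t/In/B/Hi, T/t/In/B/Lo, T/t/In/D/Hi, T/t/In/D/Lo, T/t/Out/B/Hi, T/t/Out/B/Lo, T/t/Out/D/Hi, T/t/Out/D/Lo, T/s/In/B/Hi, T/s/In/B/Lo, T/s/In/D/Hi, T/s/In/D/Lo, T/s/Out/B/Hi, T/s/Out/B/Lo, T/s/Out/D/Hi, T/s/Out/D/Lo, H/t/In/B/Hi, H/t/In/B/Lo, H/t/In/D/Hi, H/t/In/D/Lo, H/t/Out/B/Hi, H/t/Out/B/Lo, H/t/Out/D/Hi, H/t/Out/D/Lo, H/s/In/B/Hi, H/s/In/B/Lo, H/s/In/D/Hi, H/s/In/D/Lo, H/s/Out/B/Hi, H/s/Out/B/Lo, H/s/Out/D/Hi, H/s/Out/D/Lo. Columns: c, d.
{T/t/In/B/Hi, T/t/In/B/Lo, T/t/In/D/Hi, T/t/In/D/Lo, T/s/In/B/Hi, T/s/In/B/Lo, T/s/In/D/Hi, T/s/In/D/Lo} → row (4,2) (7,1)
{T/t/Out/B/Hi, T/t/Out/B/Lo, T/t/Out/D/Hi, T/t/Out/D/Lo, T/s/Out/B/Hi, T/s/Out/B/Lo, T/s/Out/D/Hi, T/s/Out/D/Lo} → row (4,2) (0,4)
{H/t/In/B/Hi, H/t/Out/B/Hi} → row (4,0) (1,8)
{H/t/In/B/Lo, H/t/Out/B/Lo} → row (4,0) (3,8)
{H/t/In/D/Hi, H/t/Out/D/Hi} → row (3,6) (1,8)
{H/t/In/D/Lo, H/t/Out/D/Lo} → row (3,6) (3,8)
{H/s/In/B/Hi, H/s/In/B/Lo, H/s/In/D/Hi, H/s/In/D/Lo, H/s/Out/B/Hi, H/s/Out/B/Lo, H/s/Out/D/Hi, H/s/Out/D/Lo} → row (7,2) (7,2)
That's 7 distinct rows out of 32 strategies.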